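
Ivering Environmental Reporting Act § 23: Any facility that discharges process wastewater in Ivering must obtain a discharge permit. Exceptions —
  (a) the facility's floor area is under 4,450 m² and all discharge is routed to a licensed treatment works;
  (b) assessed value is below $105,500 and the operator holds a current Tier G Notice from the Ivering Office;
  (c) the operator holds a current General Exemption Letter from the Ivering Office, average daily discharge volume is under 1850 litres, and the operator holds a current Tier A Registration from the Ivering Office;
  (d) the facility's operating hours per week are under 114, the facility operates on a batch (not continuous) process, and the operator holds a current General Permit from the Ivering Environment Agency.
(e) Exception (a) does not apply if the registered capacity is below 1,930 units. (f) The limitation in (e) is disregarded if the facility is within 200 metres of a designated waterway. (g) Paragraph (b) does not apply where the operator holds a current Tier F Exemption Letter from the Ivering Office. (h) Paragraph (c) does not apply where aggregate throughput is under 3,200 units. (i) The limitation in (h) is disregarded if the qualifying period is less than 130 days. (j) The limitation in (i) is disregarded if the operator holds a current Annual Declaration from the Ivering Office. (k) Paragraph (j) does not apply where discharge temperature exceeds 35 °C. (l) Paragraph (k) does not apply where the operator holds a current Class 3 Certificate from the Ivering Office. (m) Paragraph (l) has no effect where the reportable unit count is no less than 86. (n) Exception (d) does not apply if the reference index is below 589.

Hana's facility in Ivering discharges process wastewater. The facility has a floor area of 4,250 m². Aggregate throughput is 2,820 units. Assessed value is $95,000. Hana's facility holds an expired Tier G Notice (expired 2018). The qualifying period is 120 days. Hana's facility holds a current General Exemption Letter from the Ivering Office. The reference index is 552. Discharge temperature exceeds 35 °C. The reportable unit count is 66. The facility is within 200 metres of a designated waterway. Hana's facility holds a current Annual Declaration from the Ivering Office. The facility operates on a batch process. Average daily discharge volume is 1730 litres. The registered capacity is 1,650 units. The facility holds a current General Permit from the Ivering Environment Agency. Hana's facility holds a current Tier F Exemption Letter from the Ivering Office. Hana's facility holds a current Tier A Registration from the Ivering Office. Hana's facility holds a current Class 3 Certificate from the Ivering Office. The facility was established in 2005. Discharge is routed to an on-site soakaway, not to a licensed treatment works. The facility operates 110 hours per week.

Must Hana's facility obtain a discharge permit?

Exception (a) does not apply: discharge is not routed to a licensed treatment works.
Exception (b) fails — the Tier G Notice is not current.
All of (c)'s requirements are met (a current General Exemption Letter is held; average daily discharge volume is 1730 litres, under the 1850 litres limit; a current Tier A Registration is held). But: (h) operates against (c): aggregate throughput is 2,820 units, under the 3,200 units limit. (i) is triggered (the qualifying period is 120 days, less than the 130 days limit), but is overridden by (j): (j) is engaged — a current Annual Declaration is held. (k) would limit (j) — discharge temperature exceeds 35 °C — but (l) sets (k) aside: (l) operates against (k): a current Class 3 Certificate is held. (m), which would lift (l), is inapplicable — the reportable unit count is 66, short of 86. So (c) is unavailable.
Exception (d)'s conditions are all satisfied: the facility's operating hours per week are 110, under the 114 limit; the facility operates on a batch process; a current General Permit is held. However, paragraph (n) must be considered: (n) operates against (d): the reference index is 552, below the 589 limit. (d) is therefore removed.
No exception is made out. Hana's facility falls within the general rule.

Yes — Hana's facility must obtain a discharge permit.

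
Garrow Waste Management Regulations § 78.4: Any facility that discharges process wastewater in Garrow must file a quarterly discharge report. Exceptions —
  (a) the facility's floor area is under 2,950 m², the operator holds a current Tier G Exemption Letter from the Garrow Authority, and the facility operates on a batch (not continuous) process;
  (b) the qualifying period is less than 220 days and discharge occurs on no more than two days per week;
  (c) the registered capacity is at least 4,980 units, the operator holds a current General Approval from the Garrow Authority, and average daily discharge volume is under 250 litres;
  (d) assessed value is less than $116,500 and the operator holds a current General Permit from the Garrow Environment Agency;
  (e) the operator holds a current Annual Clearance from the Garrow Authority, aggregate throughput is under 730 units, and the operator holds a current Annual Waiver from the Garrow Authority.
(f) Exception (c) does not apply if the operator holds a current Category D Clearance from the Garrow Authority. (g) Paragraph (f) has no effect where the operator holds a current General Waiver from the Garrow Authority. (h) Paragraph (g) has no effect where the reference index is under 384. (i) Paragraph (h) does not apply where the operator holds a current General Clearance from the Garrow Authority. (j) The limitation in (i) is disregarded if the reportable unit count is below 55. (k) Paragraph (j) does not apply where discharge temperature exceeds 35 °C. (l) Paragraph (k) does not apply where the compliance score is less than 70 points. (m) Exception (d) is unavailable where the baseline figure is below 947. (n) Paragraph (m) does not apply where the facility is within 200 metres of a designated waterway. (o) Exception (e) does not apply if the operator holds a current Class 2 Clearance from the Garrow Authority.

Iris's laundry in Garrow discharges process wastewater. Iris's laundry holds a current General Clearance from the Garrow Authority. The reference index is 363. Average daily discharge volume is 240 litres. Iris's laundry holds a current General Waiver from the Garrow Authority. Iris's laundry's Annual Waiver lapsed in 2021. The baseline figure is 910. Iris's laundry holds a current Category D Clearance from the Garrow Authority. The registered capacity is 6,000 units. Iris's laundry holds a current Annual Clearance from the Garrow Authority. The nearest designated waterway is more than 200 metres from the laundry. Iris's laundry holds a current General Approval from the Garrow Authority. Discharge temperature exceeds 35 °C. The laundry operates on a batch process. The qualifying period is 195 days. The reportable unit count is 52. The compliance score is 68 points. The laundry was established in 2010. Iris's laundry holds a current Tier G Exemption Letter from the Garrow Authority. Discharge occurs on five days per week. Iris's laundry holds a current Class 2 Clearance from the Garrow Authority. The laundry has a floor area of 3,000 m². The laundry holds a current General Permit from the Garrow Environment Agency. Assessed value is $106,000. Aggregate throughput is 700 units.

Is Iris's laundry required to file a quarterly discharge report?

Exception (a) fails — the facility's floor area is 3,000 m², not under 2,950 m².
Exception (b) fails — discharge occurs on five days per week.
Exception (c)'s conditions are all satisfied: the registered capacity is 6,000 units, meeting the 4,980 units threshold; a current General Approval is held; average daily discharge volume is 240 litres, under the 250 litres limit. However, paragraphs (f)–(l) must be considered: (f) operates against (c): a current Category D Clearance is held. (g) would limit (f) — a current General Waiver is held — but (h) sets (g) aside: (h) operates against (g): the reference index is 363, under the 384 limit. (i) would limit (h) — a current General Clearance is held — but (j) sets (i) aside: (j) operates against (i): the reportable unit count is 52, below the 55 limit. (k) would limit (j) — discharge temperature exceeds 35 °C — but (l) sets (k) aside: (l) operates against (k): the compliance score is 68 points, less than the 70 points limit. Exception (c) does not apply.
Exception (d) is satisfied on its face — assessed value is $106,000, less than the $116,500 limit; a current General Permit is held. But applying paragraphs (m)–(n): (m) operates against (d): the baseline figure is 910, below the 947 limit. (n), which would lift (m), does not operate here — the laundry is more than 200 m from any designated waterway. (d) is therefore removed.
Exception (e) requires that the operator holds a current Annual Waiver from the Garrow Authority; but the Annual Waiver is not current, so (e) is unavailable.
No exception is made out. Iris's laundry falls within the general rule.

Yes — Iris's laundry must file a quarterly discharge report.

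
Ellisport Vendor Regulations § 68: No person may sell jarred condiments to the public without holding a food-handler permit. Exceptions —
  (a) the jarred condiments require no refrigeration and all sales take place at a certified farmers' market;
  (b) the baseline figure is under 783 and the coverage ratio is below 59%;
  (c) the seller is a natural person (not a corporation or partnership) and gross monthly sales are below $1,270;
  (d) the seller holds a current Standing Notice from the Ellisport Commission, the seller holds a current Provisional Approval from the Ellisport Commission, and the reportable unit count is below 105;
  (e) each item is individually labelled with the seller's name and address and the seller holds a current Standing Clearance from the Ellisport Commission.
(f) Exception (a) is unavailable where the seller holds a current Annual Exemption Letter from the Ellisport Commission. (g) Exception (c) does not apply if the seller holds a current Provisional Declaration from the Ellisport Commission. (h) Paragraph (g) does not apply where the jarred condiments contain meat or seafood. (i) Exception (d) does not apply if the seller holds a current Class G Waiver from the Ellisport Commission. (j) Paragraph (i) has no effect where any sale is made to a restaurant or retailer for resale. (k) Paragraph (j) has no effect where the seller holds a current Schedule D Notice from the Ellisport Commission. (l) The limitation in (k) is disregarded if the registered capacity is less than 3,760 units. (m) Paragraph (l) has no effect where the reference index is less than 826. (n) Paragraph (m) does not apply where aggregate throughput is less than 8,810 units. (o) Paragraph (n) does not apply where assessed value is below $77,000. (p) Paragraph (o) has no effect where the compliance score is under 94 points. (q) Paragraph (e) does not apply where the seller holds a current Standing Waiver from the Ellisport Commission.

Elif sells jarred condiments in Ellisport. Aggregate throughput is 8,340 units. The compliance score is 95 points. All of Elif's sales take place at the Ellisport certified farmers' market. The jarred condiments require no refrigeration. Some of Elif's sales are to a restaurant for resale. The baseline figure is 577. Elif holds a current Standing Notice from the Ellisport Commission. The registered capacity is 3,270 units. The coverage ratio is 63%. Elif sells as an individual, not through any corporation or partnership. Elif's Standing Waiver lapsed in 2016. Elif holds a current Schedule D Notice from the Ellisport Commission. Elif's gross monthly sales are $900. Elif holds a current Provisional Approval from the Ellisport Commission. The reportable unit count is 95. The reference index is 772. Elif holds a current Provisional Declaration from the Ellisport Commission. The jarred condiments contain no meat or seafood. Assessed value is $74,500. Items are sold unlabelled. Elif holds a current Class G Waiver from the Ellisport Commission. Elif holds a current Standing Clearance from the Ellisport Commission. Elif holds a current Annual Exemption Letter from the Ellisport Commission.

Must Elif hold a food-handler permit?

All of (a)'s requirements are met (the jarred condiments are shelf-stable; all sales are at a certified farmers' market). However, paragraph (f) must be considered: (f) is triggered — a current Annual Exemption Letter is held. Exception (a) does not apply.
Exception (b) does not apply: the coverage ratio is 63%, not below 59%.
All of (c)'s requirements are met (the seller is a natural person; gross monthly sales are $900, below the $1,270 limit). But: (g) operates against (c): a current Provisional Declaration is held. (h), which would lift (g), is inapplicable — the jarred condiments contain no meat or seafood. Exception (c) does not apply.
Exception (d) is satisfied on its face — a current Standing Notice is held; a current Provisional Approval is held; the reportable unit count is 95, below the 105 limit. Turning to paragraphs (i)–(p): (i) is triggered — a current Class G Waiver is held. (j) operates (some sales are to a restaurant for resale), but is overridden by (k): (k) operates against (j): a current Schedule D Notice is held. (l) operates (the registered capacity is 3,270 units, less than the 3,760 units limit), but is overridden by (m): (m) is triggered — the reference index is 772, less than the 826 limit. (n) would limit (m) — aggregate throughput is 8,340 units, less than the 8,810 units limit — but (o) sets (n) aside: (o) operates against (n): assessed value is $74,500, below the $77,000 limit. (p), which would lift (o), is inapplicable — the compliance score is 95 points, not under 94 points. Exception (d) does not apply.
Exception (e) fails — items are sold unlabelled.
No exception displaces § 68.

Yes — Elif must hold a food-handler permit.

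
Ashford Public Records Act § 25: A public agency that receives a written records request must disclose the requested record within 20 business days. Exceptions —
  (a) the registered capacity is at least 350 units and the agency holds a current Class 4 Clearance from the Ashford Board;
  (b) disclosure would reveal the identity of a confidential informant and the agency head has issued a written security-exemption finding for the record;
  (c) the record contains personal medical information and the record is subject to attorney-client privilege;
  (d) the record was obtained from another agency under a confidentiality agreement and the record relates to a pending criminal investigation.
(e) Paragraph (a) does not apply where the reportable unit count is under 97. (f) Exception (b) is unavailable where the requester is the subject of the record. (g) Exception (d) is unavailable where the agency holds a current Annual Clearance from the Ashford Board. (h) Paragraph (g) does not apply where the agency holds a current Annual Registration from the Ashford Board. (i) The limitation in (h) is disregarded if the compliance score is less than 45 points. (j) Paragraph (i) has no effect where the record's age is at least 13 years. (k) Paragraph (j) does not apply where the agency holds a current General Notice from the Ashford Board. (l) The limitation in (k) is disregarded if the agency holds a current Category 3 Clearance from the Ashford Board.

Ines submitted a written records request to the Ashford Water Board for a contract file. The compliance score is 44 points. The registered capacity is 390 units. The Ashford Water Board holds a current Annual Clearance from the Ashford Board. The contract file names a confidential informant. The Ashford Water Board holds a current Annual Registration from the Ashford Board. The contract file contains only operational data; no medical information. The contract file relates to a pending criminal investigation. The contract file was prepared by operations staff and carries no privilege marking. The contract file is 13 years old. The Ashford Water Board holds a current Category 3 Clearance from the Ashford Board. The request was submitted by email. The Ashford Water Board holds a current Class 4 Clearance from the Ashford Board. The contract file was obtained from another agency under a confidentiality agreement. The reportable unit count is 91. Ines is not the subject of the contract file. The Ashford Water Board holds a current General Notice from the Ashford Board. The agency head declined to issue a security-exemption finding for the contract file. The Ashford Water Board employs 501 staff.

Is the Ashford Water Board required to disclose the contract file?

No — exception (d) applies; the Ashford Water Board is not required to disclose the contract file.

Exception (a)'s conditions are all satisfied: the registered capacity is 390 units, meeting the 350 units threshold; a current Class 4 Clearance is held. But applying paragraph (e): (e) operates against (a): the reportable unit count is 91, under the 97 limit. Exception (a) does not apply.
Exception (b) fails — the agency head declined to issue a security-exemption finding.
Exception (c) fails — the contract file contains only operational data.
Exception (d) is satisfied on its face — the contract file was obtained under a confidentiality agreement; the contract file relates to a pending investigation. As to paragraphs (g)–(l): (g) operates (a current Annual Clearance is held), but is itself disapplied by (h): (h) is engaged — a current Annual Registration is held. (i) would limit (h) — the compliance score is 44 points, less than the 45 points limit — but (j) sets (i) aside: (j) operates against (i): the record's age is 13 years, meeting the 13 years threshold. (k) is triggered (a current General Notice is held), but is displaced by (l): (l) operates against (k): a current Category 3 Clearance is held. Exception (d) stands.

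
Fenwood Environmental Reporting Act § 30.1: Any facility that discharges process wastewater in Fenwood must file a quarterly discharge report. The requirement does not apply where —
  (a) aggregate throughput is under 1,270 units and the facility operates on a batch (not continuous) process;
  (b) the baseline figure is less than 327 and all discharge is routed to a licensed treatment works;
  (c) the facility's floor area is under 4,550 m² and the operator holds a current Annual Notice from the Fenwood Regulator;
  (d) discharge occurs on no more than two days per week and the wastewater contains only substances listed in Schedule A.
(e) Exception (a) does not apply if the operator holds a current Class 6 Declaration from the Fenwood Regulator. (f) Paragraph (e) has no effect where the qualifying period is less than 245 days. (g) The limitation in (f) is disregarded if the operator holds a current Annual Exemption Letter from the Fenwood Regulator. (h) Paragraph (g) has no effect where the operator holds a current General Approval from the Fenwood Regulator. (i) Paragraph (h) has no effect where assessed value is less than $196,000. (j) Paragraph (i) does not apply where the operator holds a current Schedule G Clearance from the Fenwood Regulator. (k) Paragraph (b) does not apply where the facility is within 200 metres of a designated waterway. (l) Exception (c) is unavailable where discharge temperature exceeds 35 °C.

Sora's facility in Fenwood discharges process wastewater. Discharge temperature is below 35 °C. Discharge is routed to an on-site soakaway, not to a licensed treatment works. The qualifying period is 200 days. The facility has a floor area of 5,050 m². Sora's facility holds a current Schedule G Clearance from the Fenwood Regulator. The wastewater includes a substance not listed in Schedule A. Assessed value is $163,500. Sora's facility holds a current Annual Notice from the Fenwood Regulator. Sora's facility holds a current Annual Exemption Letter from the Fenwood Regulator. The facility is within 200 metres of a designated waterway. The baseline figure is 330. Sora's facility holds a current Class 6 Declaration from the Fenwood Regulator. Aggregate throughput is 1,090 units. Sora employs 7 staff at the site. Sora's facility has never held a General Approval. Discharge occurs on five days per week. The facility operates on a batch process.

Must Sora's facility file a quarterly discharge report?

Yes — Sora's facility must file a quarterly discharge report.

Exception (a)'s conditions are all satisfied: aggregate throughput is 1,090 units, under the 1,270 units limit; the facility operates on a batch process. Turning to paragraphs (e)–(j): (e) is engaged — a current Class 6 Declaration is held. (f) is triggered (the qualifying period is 200 days, less than the 245 days limit), but yields to (g): (g) is engaged — a current Annual Exemption Letter is held. (h), which would lift (g), is not engaged — the General Approval is not current. So (a) is unavailable.
Exception (b) fails — the baseline figure is 330, not less than 327.
Exception (c) does not apply: the facility's floor area is 5,050 m², not under 4,550 m².
Exception (d) requires that discharge occurs on no more than two days per week; but discharge occurs on five days per week, so (d) is unavailable.
No exception applies. The general rule governs.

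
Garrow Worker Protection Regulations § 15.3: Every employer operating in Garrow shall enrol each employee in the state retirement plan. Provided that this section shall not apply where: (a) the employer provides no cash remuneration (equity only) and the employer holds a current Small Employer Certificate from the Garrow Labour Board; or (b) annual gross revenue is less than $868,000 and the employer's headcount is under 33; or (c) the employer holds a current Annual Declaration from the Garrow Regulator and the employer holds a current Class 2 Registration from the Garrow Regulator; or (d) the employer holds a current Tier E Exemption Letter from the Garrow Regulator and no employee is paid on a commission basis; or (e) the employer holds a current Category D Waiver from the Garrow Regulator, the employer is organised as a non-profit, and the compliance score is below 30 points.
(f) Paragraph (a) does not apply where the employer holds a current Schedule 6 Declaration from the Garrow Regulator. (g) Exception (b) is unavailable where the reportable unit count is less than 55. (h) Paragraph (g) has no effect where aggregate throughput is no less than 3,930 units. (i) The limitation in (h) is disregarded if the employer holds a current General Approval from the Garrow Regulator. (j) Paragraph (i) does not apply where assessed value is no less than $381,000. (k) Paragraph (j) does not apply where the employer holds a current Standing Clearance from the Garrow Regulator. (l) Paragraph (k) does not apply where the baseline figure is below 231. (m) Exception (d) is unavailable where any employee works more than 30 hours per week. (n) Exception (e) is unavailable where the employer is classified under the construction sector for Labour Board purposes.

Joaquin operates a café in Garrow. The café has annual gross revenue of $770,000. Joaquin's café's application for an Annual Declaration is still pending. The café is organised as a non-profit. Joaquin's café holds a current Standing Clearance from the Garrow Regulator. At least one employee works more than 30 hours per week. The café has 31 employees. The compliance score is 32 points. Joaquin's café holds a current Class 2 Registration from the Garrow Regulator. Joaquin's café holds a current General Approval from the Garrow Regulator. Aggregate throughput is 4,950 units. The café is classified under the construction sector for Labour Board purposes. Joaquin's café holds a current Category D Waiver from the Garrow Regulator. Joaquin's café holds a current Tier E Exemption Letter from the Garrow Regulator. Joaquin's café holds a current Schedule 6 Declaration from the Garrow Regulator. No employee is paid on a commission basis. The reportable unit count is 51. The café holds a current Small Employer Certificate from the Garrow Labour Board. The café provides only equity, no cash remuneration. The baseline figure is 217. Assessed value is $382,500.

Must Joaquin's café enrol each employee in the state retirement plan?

Exception (a)'s conditions are all satisfied: remuneration is equity-only; a current Small Employer Certificate is held. However, paragraph (f) must be considered: (f) operates against (a): a current Schedule 6 Declaration is held. So (a) is unavailable.
Exception (b): annual gross revenue is $770,000, less than the $868,000 limit; the employer's headcount is 31, under the 33 limit — every condition holds. Considering the limiting provisions: (g) would limit (b) — the reportable unit count is 51, less than the 55 limit — but (h) sets (g) aside: (h) operates against (g): aggregate throughput is 4,950 units, meeting the 3,930 units threshold. (i) would limit (h) — a current General Approval is held — but (j) sets (i) aside: (j) is triggered — assessed value is $382,500, meeting the $381,000 threshold. (k) would limit (j) — a current Standing Clearance is held — but (l) sets (k) aside: (l) operates against (k): the baseline figure is 217, below the 231 limit. (b) remains available.
Exception (c) fails — there is no Annual Declaration in force.
All of (d)'s requirements are met (a current Tier E Exemption Letter is held; no employee is paid on commission). Turning to paragraph (m): (m) is engaged — at least one employee exceeds 30 hours/week. Exception (d) does not apply.
Exception (e) does not apply: the compliance score is 32 points, not below 30 points.

No — exception (b) applies; Joaquin's café is not required to enrol each employee in the state retirement plan.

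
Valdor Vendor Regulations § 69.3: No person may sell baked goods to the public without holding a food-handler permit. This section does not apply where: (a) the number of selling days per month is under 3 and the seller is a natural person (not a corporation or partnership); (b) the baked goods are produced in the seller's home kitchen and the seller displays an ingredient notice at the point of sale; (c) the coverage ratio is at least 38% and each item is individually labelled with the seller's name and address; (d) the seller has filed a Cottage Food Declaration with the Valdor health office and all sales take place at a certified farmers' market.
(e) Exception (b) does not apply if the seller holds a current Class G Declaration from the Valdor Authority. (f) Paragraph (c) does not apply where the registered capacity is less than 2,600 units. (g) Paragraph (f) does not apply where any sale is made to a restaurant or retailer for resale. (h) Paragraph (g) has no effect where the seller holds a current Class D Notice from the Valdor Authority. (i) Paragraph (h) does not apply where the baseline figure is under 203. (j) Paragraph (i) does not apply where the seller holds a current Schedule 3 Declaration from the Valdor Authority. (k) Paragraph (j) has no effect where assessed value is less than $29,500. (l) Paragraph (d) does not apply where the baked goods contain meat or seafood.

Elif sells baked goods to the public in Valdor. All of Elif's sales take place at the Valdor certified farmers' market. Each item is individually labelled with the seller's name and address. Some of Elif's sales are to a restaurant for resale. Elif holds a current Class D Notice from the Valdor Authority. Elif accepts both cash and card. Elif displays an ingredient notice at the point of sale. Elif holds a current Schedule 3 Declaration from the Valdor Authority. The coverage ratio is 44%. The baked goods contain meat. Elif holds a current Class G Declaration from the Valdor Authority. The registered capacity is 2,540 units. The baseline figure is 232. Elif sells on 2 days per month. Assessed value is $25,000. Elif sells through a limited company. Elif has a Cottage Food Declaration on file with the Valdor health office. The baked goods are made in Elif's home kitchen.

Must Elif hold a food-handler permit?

Exception (a) fails — the seller operates through a limited company.
All of (b)'s requirements are met (the baked goods are home-kitchen produced; an ingredient notice is displayed). Turning to paragraph (e): (e) operates against (b): a current Class G Declaration is held. (b) is therefore removed.
Exception (c): the coverage ratio is 44%, meeting the 38% threshold; items are individually labelled — every condition holds. But: (f) is engaged — the registered capacity is 2,540 units, less than the 2,600 units limit. (g) would limit (f) — some sales are to a restaurant for resale — but (h) sets (g) aside: (h) operates against (g): a current Class D Notice is held. (i) does not operate here (the baseline figure is 232, not under 203), so (h) stands. Exception (c) does not apply.
All of (d)'s requirements are met (a Cottage Food Declaration is on file; all sales are at a certified farmers' market). Turning to paragraph (l): (l) operates against (d): the baked goods contain meat. (d) is therefore removed.
Every exception is unavailable, so the rule governs.

Yes — Elif must hold a food-handler permit.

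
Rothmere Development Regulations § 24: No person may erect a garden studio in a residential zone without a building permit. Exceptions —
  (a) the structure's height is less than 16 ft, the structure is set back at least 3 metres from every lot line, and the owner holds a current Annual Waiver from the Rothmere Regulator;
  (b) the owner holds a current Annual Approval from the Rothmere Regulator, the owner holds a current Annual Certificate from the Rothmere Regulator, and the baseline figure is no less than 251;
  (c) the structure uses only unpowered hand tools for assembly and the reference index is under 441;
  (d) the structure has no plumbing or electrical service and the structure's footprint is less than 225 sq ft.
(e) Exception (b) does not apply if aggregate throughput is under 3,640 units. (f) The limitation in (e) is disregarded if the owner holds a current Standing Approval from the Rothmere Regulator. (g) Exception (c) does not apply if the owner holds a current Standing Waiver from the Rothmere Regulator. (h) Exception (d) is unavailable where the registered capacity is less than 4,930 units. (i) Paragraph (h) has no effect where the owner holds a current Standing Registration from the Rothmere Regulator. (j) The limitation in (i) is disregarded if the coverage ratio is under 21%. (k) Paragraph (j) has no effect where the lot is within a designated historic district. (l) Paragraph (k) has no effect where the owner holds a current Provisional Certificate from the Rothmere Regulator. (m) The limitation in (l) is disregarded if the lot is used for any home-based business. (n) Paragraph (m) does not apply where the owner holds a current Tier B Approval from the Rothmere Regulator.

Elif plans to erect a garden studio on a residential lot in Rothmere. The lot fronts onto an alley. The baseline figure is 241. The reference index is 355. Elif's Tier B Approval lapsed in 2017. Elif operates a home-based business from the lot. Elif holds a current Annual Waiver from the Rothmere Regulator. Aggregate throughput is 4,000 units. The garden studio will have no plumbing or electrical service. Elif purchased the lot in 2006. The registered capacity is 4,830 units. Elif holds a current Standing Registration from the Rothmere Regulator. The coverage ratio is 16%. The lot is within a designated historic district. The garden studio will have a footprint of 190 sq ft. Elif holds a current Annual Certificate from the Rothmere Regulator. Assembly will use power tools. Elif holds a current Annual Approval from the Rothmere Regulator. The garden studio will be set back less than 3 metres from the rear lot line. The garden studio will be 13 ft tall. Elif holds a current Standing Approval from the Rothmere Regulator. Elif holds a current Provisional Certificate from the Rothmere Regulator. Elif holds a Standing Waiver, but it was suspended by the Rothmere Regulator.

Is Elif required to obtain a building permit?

Exception (a) fails — the rear setback is under 3 m.
Exception (b) requires that the baseline figure is no less than 251; but the baseline figure is 241, short of 251, so (b) is unavailable.
Exception (c) fails — assembly uses power tools.
Exception (d): there is no plumbing or electrical service; the structure's footprint is 190 sq ft, less than the 225 sq ft limit — every condition holds. Under paragraphs (h)–(n): (h) is triggered (the registered capacity is 4,830 units, less than the 4,930 units limit), but is overridden by (i): (i) is triggered — a current Standing Registration is held. (j) is engaged (the coverage ratio is 16%, under the 21% limit), but is displaced by (k): (k) operates against (j): the lot is in a historic district. (l) applies (a current Provisional Certificate is held), but is displaced by (m): (m) operates against (l): a home-based business operates on the lot. (n), which would lift (m), is not triggered — no current Tier B Approval is held. (d) remains available.

No — exception (d) applies; Elif does not need a building permit.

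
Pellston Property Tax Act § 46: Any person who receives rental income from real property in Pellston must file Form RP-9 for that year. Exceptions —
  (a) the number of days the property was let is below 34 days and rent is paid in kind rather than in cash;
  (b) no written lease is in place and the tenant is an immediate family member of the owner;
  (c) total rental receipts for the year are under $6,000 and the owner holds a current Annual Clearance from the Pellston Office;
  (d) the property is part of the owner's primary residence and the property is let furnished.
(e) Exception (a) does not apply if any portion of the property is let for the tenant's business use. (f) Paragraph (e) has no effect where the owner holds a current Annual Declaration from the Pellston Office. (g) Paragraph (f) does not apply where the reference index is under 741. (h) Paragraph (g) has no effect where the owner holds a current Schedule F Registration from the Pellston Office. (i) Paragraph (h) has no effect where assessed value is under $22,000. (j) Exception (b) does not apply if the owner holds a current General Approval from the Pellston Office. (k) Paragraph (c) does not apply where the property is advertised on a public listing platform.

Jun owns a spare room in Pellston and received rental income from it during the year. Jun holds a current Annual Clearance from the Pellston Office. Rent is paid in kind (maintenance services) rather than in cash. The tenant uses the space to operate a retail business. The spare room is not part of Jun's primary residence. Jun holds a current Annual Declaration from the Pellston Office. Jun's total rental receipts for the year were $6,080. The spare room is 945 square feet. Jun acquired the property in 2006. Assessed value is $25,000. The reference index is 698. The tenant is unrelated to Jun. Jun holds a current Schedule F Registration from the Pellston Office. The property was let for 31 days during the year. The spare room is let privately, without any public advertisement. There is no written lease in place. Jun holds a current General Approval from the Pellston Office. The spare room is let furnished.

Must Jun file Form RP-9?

Exception (a) is satisfied on its face — the number of days the property was let is 31 days, below the 34 days limit; rent is paid in kind. Under paragraphs (e)–(i): (e) is triggered (the space is let for business use), but is displaced by (f): (f) applies — a current Annual Declaration is held. (g) would limit (f) — the reference index is 698, under the 741 limit — but (h) sets (g) aside: (h) operates against (g): a current Schedule F Registration is held. (i) is not triggered (assessed value is $25,000, not under $22,000), so (h) stands. (a) remains available.
Exception (b) fails — the tenant is unrelated to the owner.
Exception (c) does not apply: total rental receipts for the year are $6,080, not under $6,000.
Exception (d) fails — the spare room is not part of the primary residence.

No — exception (a) applies; Jun is not required to file Form RP-9.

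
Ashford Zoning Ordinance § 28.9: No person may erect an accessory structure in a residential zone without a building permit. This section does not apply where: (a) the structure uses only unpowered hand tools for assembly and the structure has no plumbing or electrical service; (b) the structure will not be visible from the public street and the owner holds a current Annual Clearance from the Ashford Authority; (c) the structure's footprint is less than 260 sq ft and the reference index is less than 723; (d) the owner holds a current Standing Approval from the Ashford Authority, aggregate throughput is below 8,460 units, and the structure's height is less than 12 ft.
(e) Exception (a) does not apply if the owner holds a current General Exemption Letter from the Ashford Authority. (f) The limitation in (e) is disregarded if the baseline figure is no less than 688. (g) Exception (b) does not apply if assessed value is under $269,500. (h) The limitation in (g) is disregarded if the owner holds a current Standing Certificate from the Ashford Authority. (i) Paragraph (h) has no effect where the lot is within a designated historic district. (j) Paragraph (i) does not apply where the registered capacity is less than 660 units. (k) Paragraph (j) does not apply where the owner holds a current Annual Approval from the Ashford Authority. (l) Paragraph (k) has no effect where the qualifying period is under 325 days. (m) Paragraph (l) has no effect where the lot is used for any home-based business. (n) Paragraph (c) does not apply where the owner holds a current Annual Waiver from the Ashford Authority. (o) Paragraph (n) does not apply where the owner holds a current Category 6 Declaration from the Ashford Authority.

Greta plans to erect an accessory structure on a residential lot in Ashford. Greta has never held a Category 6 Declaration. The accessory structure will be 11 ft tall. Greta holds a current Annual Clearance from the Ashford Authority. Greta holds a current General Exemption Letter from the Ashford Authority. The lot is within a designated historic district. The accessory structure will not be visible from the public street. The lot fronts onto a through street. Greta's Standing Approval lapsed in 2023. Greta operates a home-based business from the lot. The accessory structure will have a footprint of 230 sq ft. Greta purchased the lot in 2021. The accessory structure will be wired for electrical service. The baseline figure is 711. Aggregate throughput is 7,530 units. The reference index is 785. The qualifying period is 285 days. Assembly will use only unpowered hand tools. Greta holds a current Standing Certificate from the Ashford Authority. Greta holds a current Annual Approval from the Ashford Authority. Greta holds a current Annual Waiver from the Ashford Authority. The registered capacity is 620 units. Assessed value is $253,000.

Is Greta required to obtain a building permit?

Exception (a) requires that the structure has no plumbing or electrical service; but electrical service is planned, so (a) is unavailable.
Exception (b): the structure will not be visible from the street; a current Annual Clearance is held — every condition holds. But applying paragraphs (g)–(m): (g) applies — assessed value is $253,000, under the $269,500 limit. (h) is engaged (a current Standing Certificate is held), but is displaced by (i): (i) operates against (h): the lot is in a historic district. (j) applies (the registered capacity is 620 units, less than the 660 units limit), but is itself disapplied by (k): (k) operates against (j): a current Annual Approval is held. (l) would limit (k) — the qualifying period is 285 days, under the 325 days limit — but (m) sets (l) aside: (m) operates against (l): a home-based business operates on the lot. (b) is therefore removed.
Exception (c) fails — the reference index is 785, not less than 723.
Exception (d) requires that the owner holds a current Standing Approval from the Ashford Authority; but no current Standing Approval is held, so (d) is unavailable.
None of the exceptions is available; § 28.9 applies in full.

Yes — Greta must obtain a building permit.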